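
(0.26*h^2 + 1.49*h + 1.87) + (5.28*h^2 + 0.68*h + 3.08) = 5.54*h^2 + 2.17*h + 4.95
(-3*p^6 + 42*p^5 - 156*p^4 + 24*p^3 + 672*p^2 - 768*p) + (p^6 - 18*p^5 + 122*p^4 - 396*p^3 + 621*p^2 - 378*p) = -2*p^6 + 24*p^5 - 34*p^4 - 372*p^3 + 1293*p^2 - 1146*p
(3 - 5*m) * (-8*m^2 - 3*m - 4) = 40*m^3 - 9*m^2 + 11*m - 12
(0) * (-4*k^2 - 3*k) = 0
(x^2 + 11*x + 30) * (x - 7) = x^3 + 4*x^2 - 47*x - 210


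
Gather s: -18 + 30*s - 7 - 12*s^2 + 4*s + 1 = -12*s^2 + 34*s - 24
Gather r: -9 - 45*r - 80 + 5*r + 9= -40*r - 80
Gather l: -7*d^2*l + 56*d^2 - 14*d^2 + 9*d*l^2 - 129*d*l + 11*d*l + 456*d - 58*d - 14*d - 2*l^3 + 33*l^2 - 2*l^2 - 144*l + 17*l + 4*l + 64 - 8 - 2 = 42*d^2 + 384*d - 2*l^3 + l^2*(9*d + 31) + l*(-7*d^2 - 118*d - 123) + 54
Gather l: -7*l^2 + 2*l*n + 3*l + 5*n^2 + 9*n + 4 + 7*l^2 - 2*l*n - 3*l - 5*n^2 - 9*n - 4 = 0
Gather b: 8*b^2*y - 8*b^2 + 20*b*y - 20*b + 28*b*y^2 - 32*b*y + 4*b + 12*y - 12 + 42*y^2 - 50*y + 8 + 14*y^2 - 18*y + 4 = b^2*(8*y - 8) + b*(28*y^2 - 12*y - 16) + 56*y^2 - 56*y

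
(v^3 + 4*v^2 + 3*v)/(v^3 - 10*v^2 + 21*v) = (v^2 + 4*v + 3)/(v^2 - 10*v + 21)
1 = 1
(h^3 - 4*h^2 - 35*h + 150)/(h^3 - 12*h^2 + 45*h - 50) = (h + 6)/(h - 2)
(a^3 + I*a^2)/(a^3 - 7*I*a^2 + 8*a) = a/(a - 8*I)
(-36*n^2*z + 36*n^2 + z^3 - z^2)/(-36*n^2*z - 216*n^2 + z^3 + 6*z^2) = (z - 1)/(z + 6)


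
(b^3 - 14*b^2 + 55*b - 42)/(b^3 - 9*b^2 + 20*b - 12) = (b - 7)/(b - 2)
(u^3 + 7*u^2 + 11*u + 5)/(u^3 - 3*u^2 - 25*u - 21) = (u^2 + 6*u + 5)/(u^2 - 4*u - 21)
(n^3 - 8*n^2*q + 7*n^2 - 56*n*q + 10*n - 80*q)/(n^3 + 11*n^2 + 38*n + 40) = (n - 8*q)/(n + 4)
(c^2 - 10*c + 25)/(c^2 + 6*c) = (c^2 - 10*c + 25)/(c*(c + 6))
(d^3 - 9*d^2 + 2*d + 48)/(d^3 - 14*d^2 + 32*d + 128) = (d - 3)/(d - 8)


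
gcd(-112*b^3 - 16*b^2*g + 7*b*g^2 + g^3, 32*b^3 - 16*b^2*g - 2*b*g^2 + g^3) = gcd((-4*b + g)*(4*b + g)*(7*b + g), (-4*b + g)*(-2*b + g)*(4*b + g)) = 16*b^2 - g^2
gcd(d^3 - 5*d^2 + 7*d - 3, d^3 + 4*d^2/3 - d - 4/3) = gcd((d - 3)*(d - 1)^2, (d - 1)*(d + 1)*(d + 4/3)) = d - 1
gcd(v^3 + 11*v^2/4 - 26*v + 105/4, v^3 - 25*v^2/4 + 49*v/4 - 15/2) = v^2 - 17*v/4 + 15/4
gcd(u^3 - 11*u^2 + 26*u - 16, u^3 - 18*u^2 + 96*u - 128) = u^2 - 10*u + 16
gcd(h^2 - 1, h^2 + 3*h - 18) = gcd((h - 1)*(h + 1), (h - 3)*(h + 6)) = 1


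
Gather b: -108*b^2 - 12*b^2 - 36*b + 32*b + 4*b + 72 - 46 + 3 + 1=30 - 120*b^2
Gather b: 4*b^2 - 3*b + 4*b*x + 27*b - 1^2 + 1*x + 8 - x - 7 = 4*b^2 + b*(4*x + 24)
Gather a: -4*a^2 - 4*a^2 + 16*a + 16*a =-8*a^2 + 32*a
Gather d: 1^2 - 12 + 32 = 21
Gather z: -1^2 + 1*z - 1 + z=2*z - 2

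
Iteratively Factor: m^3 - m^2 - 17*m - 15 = (m + 3)*(m^2 - 4*m - 5) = (m + 1)*(m + 3)*(m - 5)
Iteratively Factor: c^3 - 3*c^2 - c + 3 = (c + 1)*(c^2 - 4*c + 3) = (c - 1)*(c + 1)*(c - 3)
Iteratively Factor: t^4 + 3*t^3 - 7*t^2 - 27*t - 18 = (t + 2)*(t^3 + t^2 - 9*t - 9) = (t - 3)*(t + 2)*(t^2 + 4*t + 3) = (t - 3)*(t + 1)*(t + 2)*(t + 3)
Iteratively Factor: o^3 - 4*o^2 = (o)*(o^2 - 4*o) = o^2*(o - 4)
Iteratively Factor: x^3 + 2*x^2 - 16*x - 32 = (x + 4)*(x^2 - 2*x - 8) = (x - 4)*(x + 4)*(x + 2)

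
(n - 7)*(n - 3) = n^2 - 10*n + 21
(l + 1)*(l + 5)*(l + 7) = l^3 + 13*l^2 + 47*l + 35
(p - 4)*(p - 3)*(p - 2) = p^3 - 9*p^2 + 26*p - 24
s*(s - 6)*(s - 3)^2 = s^4 - 12*s^3 + 45*s^2 - 54*s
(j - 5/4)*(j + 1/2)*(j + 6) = j^3 + 21*j^2/4 - 41*j/8 - 15/4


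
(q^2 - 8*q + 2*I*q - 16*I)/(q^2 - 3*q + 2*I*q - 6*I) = (q - 8)/(q - 3)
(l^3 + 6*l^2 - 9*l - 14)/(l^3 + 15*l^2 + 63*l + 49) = (l - 2)/(l + 7)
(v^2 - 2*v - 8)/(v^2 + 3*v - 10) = (v^2 - 2*v - 8)/(v^2 + 3*v - 10)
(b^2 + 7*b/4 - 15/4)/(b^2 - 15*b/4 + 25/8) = 2*(b + 3)/(2*b - 5)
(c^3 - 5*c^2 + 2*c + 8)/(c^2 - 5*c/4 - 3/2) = 4*(c^2 - 3*c - 4)/(4*c + 3)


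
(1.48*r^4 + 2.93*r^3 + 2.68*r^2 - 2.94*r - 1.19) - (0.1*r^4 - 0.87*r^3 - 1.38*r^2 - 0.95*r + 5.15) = 1.38*r^4 + 3.8*r^3 + 4.06*r^2 - 1.99*r - 6.34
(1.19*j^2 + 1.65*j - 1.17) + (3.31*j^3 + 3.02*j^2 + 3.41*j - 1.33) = 3.31*j^3 + 4.21*j^2 + 5.06*j - 2.5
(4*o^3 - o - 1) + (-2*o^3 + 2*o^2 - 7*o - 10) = 2*o^3 + 2*o^2 - 8*o - 11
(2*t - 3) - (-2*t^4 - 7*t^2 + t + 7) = 2*t^4 + 7*t^2 + t - 10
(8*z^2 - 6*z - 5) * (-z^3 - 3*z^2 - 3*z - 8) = -8*z^5 - 18*z^4 - z^3 - 31*z^2 + 63*z + 40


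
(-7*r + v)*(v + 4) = -7*r*v - 28*r + v^2 + 4*v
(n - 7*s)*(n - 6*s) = n^2 - 13*n*s + 42*s^2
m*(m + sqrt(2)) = m^2 + sqrt(2)*m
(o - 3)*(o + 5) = o^2 + 2*o - 15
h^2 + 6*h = h*(h + 6)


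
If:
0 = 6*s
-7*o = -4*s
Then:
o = 0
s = 0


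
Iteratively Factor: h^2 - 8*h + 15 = (h - 5)*(h - 3)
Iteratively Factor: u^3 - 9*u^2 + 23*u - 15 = (u - 3)*(u^2 - 6*u + 5) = (u - 3)*(u - 1)*(u - 5)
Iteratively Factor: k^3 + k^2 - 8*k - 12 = (k + 2)*(k^2 - k - 6) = (k - 3)*(k + 2)*(k + 2)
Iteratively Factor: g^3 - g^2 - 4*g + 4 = (g - 1)*(g^2 - 4) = (g - 1)*(g + 2)*(g - 2)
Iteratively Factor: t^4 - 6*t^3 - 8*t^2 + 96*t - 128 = (t + 4)*(t^3 - 10*t^2 + 32*t - 32) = (t - 4)*(t + 4)*(t^2 - 6*t + 8) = (t - 4)*(t - 2)*(t + 4)*(t - 4)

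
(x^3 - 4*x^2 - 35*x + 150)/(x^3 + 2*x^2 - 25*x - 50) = (x^2 + x - 30)/(x^2 + 7*x + 10)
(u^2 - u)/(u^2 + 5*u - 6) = u/(u + 6)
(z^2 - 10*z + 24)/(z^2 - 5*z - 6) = (z - 4)/(z + 1)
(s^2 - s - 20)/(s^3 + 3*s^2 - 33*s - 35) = (s + 4)/(s^2 + 8*s + 7)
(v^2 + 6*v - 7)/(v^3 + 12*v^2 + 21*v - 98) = (v - 1)/(v^2 + 5*v - 14)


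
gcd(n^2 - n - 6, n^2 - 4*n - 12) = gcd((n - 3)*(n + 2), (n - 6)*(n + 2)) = n + 2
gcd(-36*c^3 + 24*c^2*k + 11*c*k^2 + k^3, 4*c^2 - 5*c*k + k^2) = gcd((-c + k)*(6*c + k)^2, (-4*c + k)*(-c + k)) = c - k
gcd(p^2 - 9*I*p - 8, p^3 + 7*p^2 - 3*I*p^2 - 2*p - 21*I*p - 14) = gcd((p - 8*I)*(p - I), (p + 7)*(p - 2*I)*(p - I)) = p - I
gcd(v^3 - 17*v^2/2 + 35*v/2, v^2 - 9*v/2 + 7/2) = v - 7/2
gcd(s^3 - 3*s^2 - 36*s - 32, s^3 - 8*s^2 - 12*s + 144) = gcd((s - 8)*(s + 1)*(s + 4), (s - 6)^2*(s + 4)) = s + 4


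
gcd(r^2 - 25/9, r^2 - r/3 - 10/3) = r + 5/3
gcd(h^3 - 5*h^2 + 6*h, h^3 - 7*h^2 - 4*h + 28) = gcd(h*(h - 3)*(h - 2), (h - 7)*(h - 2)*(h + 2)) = h - 2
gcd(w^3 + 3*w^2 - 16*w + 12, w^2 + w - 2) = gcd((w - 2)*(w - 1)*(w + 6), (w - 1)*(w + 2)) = w - 1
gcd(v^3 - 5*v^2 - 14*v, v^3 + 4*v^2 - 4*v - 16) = v + 2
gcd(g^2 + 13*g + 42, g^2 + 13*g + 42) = g^2 + 13*g + 42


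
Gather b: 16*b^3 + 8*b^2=16*b^3 + 8*b^2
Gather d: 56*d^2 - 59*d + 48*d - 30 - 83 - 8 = 56*d^2 - 11*d - 121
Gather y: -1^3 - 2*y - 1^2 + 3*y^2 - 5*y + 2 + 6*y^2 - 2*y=9*y^2 - 9*y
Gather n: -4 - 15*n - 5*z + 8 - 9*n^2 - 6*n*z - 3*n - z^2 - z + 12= -9*n^2 + n*(-6*z - 18) - z^2 - 6*z + 16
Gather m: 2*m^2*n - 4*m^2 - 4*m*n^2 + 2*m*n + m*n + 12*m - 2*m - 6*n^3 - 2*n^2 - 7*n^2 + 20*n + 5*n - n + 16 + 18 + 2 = m^2*(2*n - 4) + m*(-4*n^2 + 3*n + 10) - 6*n^3 - 9*n^2 + 24*n + 36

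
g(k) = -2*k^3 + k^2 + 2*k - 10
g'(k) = -6*k^2 + 2*k + 2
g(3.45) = -73.32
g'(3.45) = -62.52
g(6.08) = -410.39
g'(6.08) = -207.64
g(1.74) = -14.03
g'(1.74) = -12.69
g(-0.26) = -10.42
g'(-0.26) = 1.07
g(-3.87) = 113.16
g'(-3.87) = -95.60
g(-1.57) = -2.94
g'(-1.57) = -15.93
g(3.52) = -77.80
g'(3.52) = -65.30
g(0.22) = -9.53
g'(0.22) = 2.15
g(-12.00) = 3566.00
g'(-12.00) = -886.00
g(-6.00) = 446.00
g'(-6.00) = -226.00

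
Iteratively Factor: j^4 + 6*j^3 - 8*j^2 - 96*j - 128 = (j - 4)*(j^3 + 10*j^2 + 32*j + 32) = (j - 4)*(j + 4)*(j^2 + 6*j + 8) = (j - 4)*(j + 4)^2*(j + 2)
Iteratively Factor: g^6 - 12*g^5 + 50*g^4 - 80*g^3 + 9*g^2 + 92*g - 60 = (g - 2)*(g^5 - 10*g^4 + 30*g^3 - 20*g^2 - 31*g + 30) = (g - 3)*(g - 2)*(g^4 - 7*g^3 + 9*g^2 + 7*g - 10) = (g - 3)*(g - 2)*(g + 1)*(g^3 - 8*g^2 + 17*g - 10) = (g - 3)*(g - 2)^2*(g + 1)*(g^2 - 6*g + 5) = (g - 3)*(g - 2)^2*(g - 1)*(g + 1)*(g - 5)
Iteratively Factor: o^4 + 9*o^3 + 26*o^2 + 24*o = (o + 4)*(o^3 + 5*o^2 + 6*o) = (o + 2)*(o + 4)*(o^2 + 3*o) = o*(o + 2)*(o + 4)*(o + 3)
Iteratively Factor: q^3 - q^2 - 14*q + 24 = (q - 2)*(q^2 + q - 12) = (q - 3)*(q - 2)*(q + 4)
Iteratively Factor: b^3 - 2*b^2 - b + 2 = (b + 1)*(b^2 - 3*b + 2) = (b - 2)*(b + 1)*(b - 1)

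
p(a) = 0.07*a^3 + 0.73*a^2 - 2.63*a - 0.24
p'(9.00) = 27.52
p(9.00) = 86.25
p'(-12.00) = 10.09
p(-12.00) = 15.48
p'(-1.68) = -4.49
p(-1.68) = 5.91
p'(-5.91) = -3.92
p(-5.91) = 26.35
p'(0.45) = -1.93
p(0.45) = -1.27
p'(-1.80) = -4.58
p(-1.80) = 6.45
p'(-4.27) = -5.04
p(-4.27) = 18.85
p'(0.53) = -1.80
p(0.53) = -1.42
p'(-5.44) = -4.36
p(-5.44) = 24.40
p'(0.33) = -2.13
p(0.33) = -1.03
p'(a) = 0.21*a^2 + 1.46*a - 2.63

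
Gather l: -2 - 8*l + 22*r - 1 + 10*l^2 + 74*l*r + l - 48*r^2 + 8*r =10*l^2 + l*(74*r - 7) - 48*r^2 + 30*r - 3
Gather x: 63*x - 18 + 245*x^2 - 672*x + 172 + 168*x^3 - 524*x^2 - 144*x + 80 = 168*x^3 - 279*x^2 - 753*x + 234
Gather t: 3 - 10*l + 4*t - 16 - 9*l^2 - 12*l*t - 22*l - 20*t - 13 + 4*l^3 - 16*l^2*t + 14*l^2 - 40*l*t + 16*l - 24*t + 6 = 4*l^3 + 5*l^2 - 16*l + t*(-16*l^2 - 52*l - 40) - 20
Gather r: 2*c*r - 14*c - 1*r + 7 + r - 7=2*c*r - 14*c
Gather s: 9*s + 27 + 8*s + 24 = 17*s + 51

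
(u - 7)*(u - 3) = u^2 - 10*u + 21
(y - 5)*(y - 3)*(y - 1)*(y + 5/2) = y^4 - 13*y^3/2 + y^2/2 + 85*y/2 - 75/2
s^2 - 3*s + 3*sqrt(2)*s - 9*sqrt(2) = (s - 3)*(s + 3*sqrt(2))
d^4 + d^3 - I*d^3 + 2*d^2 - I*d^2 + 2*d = d*(d + 1)*(d - 2*I)*(d + I)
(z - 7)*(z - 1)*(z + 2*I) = z^3 - 8*z^2 + 2*I*z^2 + 7*z - 16*I*z + 14*I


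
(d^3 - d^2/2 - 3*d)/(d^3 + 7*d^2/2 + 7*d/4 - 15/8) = 4*d*(d - 2)/(4*d^2 + 8*d - 5)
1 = 1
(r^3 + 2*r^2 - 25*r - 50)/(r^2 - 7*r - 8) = (-r^3 - 2*r^2 + 25*r + 50)/(-r^2 + 7*r + 8)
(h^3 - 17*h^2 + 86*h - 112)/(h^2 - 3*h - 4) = (-h^3 + 17*h^2 - 86*h + 112)/(-h^2 + 3*h + 4)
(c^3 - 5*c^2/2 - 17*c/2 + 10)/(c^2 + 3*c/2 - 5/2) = c - 4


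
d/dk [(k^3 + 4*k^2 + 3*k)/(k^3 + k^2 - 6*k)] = -3/(k^2 - 4*k + 4)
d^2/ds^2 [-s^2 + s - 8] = -2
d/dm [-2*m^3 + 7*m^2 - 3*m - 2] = -6*m^2 + 14*m - 3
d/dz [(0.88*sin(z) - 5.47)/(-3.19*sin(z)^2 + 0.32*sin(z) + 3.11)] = (2.8072*sin(z)^2 - 34.8986*sin(z) + 4.4872)*cos(z)/(10.1761*sin(z)^4 - 2.0416*sin(z)^3 - 19.7394*sin(z)^2 + 1.9904*sin(z) + 9.6721)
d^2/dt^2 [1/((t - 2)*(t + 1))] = 2*((t - 2)^2 + (t - 2)*(t + 1) + (t + 1)^2)/((t - 2)^3*(t + 1)^3)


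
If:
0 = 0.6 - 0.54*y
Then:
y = 1.11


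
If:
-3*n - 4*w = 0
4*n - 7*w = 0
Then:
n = 0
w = 0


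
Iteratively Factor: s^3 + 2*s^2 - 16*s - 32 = (s - 4)*(s^2 + 6*s + 8) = (s - 4)*(s + 2)*(s + 4)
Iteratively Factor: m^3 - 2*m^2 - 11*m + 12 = (m - 1)*(m^2 - m - 12) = (m - 1)*(m + 3)*(m - 4)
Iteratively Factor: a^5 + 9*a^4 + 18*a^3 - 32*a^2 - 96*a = (a + 3)*(a^4 + 6*a^3 - 32*a) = a*(a + 3)*(a^3 + 6*a^2 - 32) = a*(a + 3)*(a + 4)*(a^2 + 2*a - 8) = a*(a - 2)*(a + 3)*(a + 4)*(a + 4)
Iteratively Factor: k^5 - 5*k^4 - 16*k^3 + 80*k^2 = (k + 4)*(k^4 - 9*k^3 + 20*k^2) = (k - 4)*(k + 4)*(k^3 - 5*k^2) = k*(k - 4)*(k + 4)*(k^2 - 5*k) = k^2*(k - 4)*(k + 4)*(k - 5)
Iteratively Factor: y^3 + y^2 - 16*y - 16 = (y - 4)*(y^2 + 5*y + 4) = (y - 4)*(y + 1)*(y + 4)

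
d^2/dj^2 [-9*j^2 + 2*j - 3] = -18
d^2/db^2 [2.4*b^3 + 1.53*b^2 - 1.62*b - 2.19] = 14.4*b + 3.06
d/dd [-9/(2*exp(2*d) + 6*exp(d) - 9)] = (36*exp(d) + 54)*exp(d)/(2*exp(2*d) + 6*exp(d) - 9)^2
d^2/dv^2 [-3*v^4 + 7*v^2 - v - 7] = 14 - 36*v^2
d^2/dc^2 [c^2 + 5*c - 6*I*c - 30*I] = 2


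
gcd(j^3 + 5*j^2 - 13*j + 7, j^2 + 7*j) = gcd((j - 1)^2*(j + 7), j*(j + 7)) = j + 7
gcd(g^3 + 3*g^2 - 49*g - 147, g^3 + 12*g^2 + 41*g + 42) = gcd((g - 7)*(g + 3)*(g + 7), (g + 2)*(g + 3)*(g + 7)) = g^2 + 10*g + 21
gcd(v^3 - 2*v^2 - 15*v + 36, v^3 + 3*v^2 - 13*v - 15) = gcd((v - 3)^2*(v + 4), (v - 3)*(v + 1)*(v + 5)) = v - 3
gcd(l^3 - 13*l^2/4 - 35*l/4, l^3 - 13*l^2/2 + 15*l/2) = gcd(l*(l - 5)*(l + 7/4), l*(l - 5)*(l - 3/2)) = l^2 - 5*l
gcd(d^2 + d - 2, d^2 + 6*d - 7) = d - 1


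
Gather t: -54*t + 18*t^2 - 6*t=18*t^2 - 60*t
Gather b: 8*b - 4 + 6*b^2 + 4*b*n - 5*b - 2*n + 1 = 6*b^2 + b*(4*n + 3) - 2*n - 3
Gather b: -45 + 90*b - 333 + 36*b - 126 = 126*b - 504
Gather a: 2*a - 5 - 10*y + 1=2*a - 10*y - 4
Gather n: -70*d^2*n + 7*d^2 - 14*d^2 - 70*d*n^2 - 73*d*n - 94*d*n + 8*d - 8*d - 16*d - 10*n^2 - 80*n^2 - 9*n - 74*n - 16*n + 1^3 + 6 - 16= -7*d^2 - 16*d + n^2*(-70*d - 90) + n*(-70*d^2 - 167*d - 99) - 9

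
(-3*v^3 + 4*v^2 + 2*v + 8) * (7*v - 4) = -21*v^4 + 40*v^3 - 2*v^2 + 48*v - 32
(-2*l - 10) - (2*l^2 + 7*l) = -2*l^2 - 9*l - 10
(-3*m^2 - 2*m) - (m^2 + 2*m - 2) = -4*m^2 - 4*m + 2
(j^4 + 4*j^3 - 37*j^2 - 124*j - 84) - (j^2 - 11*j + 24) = j^4 + 4*j^3 - 38*j^2 - 113*j - 108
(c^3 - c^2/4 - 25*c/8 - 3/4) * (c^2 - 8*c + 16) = c^5 - 33*c^4/4 + 119*c^3/8 + 81*c^2/4 - 44*c - 12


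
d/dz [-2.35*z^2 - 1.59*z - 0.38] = -4.7*z - 1.59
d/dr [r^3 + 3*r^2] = 3*r*(r + 2)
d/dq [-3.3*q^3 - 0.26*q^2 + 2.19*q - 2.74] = -9.9*q^2 - 0.52*q + 2.19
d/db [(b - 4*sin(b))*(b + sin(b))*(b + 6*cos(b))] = -(b - 4*sin(b))*(b + sin(b))*(6*sin(b) - 1) + (b - 4*sin(b))*(b + 6*cos(b))*(cos(b) + 1) - (b + sin(b))*(b + 6*cos(b))*(4*cos(b) - 1)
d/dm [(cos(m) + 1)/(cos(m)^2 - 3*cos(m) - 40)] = (cos(m)^2 + 2*cos(m) + 37)*sin(m)/(sin(m)^2 + 3*cos(m) + 39)^2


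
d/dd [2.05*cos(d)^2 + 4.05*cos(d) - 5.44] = -(4.1*cos(d) + 4.05)*sin(d)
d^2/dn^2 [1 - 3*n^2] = -6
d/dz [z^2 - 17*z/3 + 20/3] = 2*z - 17/3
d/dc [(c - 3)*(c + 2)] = 2*c - 1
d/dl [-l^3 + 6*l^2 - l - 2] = -3*l^2 + 12*l - 1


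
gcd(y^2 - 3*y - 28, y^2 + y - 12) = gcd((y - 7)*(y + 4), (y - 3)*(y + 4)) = y + 4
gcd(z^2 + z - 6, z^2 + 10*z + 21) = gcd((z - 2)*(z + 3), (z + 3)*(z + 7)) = z + 3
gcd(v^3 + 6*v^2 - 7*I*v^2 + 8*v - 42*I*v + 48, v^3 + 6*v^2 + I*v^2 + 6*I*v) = v^2 + v*(6 + I) + 6*I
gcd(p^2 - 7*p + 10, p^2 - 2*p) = p - 2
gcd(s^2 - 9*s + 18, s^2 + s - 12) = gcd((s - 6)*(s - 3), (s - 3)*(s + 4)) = s - 3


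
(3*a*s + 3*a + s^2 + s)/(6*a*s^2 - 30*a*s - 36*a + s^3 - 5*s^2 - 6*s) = (3*a + s)/(6*a*s - 36*a + s^2 - 6*s)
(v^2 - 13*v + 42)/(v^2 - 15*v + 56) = (v - 6)/(v - 8)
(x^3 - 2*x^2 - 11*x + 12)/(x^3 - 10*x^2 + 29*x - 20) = (x + 3)/(x - 5)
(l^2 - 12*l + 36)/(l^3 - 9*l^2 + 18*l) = (l - 6)/(l*(l - 3))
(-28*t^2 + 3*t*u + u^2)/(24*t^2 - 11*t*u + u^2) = (-28*t^2 + 3*t*u + u^2)/(24*t^2 - 11*t*u + u^2)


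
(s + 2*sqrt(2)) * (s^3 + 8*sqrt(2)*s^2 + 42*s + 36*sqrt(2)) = s^4 + 10*sqrt(2)*s^3 + 74*s^2 + 120*sqrt(2)*s + 144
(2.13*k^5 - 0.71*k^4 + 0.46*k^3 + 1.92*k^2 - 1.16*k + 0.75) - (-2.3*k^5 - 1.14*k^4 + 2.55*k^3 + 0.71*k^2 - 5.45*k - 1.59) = 4.43*k^5 + 0.43*k^4 - 2.09*k^3 + 1.21*k^2 + 4.29*k + 2.34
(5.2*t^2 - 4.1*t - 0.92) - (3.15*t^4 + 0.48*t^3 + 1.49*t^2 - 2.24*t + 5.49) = -3.15*t^4 - 0.48*t^3 + 3.71*t^2 - 1.86*t - 6.41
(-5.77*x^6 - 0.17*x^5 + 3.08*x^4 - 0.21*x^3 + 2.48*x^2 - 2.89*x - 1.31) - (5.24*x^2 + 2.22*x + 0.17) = -5.77*x^6 - 0.17*x^5 + 3.08*x^4 - 0.21*x^3 - 2.76*x^2 - 5.11*x - 1.48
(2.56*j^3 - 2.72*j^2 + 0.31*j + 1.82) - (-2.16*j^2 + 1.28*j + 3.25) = 2.56*j^3 - 0.56*j^2 - 0.97*j - 1.43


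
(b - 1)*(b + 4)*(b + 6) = b^3 + 9*b^2 + 14*b - 24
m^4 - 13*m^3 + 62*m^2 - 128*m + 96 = (m - 4)^2*(m - 3)*(m - 2)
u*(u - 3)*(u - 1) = u^3 - 4*u^2 + 3*u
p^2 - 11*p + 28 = (p - 7)*(p - 4)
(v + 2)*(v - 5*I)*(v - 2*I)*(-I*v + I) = -I*v^4 - 7*v^3 - I*v^3 - 7*v^2 + 12*I*v^2 + 14*v + 10*I*v - 20*I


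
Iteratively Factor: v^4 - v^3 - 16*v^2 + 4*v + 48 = (v - 4)*(v^3 + 3*v^2 - 4*v - 12) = (v - 4)*(v + 2)*(v^2 + v - 6) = (v - 4)*(v + 2)*(v + 3)*(v - 2)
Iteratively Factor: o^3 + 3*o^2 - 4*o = (o + 4)*(o^2 - o) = (o - 1)*(o + 4)*(o)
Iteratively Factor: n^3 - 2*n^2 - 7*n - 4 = (n + 1)*(n^2 - 3*n - 4) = (n - 4)*(n + 1)*(n + 1)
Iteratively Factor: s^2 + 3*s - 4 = (s + 4)*(s - 1)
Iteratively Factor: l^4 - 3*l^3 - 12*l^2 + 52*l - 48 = (l - 2)*(l^3 - l^2 - 14*l + 24) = (l - 2)*(l + 4)*(l^2 - 5*l + 6) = (l - 2)^2*(l + 4)*(l - 3)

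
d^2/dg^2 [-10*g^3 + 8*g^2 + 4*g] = 16 - 60*g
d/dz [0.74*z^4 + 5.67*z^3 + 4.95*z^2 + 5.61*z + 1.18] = 2.96*z^3 + 17.01*z^2 + 9.9*z + 5.61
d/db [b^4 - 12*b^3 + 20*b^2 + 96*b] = 4*b^3 - 36*b^2 + 40*b + 96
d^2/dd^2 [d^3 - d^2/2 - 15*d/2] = 6*d - 1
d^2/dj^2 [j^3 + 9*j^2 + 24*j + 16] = 6*j + 18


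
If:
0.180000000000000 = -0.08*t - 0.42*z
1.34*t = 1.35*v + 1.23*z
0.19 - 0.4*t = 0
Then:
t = 0.48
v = 0.94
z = -0.52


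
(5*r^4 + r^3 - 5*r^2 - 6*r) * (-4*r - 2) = -20*r^5 - 14*r^4 + 18*r^3 + 34*r^2 + 12*r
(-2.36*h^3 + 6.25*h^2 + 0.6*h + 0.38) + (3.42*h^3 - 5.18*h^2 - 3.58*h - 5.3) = 1.06*h^3 + 1.07*h^2 - 2.98*h - 4.92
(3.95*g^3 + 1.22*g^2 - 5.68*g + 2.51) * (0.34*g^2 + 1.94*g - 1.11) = 1.343*g^5 + 8.0778*g^4 - 3.9489*g^3 - 11.52*g^2 + 11.1742*g - 2.7861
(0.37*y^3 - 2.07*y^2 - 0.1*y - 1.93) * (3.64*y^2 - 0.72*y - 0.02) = 1.3468*y^5 - 7.8012*y^4 + 1.119*y^3 - 6.9118*y^2 + 1.3916*y + 0.0386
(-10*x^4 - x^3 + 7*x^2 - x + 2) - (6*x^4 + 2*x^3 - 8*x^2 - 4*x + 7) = -16*x^4 - 3*x^3 + 15*x^2 + 3*x - 5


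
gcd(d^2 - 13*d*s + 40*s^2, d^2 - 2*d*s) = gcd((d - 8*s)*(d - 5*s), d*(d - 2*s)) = 1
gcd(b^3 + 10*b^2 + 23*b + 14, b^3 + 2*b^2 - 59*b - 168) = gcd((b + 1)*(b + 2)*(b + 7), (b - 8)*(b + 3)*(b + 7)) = b + 7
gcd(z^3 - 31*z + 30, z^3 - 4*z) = 1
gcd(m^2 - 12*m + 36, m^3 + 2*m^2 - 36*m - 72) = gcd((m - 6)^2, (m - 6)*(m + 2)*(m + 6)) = m - 6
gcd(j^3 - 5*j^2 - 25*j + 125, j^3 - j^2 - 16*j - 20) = j - 5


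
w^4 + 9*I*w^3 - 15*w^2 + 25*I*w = w*(w - I)*(w + 5*I)^2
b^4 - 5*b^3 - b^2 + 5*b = b*(b - 5)*(b - 1)*(b + 1)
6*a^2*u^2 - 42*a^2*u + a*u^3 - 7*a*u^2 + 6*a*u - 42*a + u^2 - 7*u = (6*a + u)*(u - 7)*(a*u + 1)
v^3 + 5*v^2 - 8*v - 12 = (v - 2)*(v + 1)*(v + 6)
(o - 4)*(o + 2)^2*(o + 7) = o^4 + 7*o^3 - 12*o^2 - 100*o - 112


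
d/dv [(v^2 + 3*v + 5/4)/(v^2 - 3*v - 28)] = 3*(-8*v^2 - 78*v - 107)/(4*(v^4 - 6*v^3 - 47*v^2 + 168*v + 784))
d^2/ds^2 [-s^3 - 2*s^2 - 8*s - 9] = -6*s - 4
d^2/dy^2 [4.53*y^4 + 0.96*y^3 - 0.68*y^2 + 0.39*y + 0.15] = 54.36*y^2 + 5.76*y - 1.36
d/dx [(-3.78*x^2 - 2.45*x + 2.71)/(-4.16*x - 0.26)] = (15.7248*x^2 + 1.9656*x + 11.9106)/(17.3056*x^2 + 2.1632*x + 0.0676)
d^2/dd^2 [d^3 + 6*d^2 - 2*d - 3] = 6*d + 12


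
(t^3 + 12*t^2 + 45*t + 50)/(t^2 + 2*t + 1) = (t^3 + 12*t^2 + 45*t + 50)/(t^2 + 2*t + 1)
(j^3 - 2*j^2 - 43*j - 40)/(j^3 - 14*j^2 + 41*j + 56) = (j + 5)/(j - 7)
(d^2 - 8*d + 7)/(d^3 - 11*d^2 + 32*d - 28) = (d - 1)/(d^2 - 4*d + 4)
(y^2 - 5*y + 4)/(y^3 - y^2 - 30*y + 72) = (y - 1)/(y^2 + 3*y - 18)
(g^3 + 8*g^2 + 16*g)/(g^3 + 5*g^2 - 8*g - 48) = g/(g - 3)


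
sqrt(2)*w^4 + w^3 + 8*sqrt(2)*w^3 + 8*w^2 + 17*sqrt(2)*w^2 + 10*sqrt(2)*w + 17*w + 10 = (w + 1)*(w + 2)*(w + 5)*(sqrt(2)*w + 1)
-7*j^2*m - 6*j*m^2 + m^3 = m*(-7*j + m)*(j + m)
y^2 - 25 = (y - 5)*(y + 5)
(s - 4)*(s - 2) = s^2 - 6*s + 8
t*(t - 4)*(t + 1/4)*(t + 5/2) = t^4 - 5*t^3/4 - 83*t^2/8 - 5*t/2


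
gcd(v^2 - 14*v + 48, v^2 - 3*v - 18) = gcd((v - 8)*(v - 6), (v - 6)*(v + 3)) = v - 6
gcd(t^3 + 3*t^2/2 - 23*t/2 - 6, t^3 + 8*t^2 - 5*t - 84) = t^2 + t - 12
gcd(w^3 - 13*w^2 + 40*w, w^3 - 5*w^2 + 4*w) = w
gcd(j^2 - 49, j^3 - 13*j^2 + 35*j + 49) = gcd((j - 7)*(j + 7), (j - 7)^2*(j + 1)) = j - 7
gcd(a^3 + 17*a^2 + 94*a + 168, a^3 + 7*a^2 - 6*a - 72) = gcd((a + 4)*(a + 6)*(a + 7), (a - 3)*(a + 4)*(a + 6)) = a^2 + 10*a + 24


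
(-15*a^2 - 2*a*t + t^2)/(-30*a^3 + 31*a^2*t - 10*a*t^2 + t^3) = (3*a + t)/(6*a^2 - 5*a*t + t^2)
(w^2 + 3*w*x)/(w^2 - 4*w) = (w + 3*x)/(w - 4)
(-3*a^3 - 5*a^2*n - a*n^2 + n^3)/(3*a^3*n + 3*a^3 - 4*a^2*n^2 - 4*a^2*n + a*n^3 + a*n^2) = (-a^2 - 2*a*n - n^2)/(a*(a*n + a - n^2 - n))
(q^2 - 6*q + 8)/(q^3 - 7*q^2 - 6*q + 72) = (q - 2)/(q^2 - 3*q - 18)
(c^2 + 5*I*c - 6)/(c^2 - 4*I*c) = (c^2 + 5*I*c - 6)/(c*(c - 4*I))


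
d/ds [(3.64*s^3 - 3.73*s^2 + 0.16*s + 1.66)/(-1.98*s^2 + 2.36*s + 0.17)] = (-7.2072*s^4 + 17.1808*s^3 - 6.6296*s^2 + 5.3054*s - 3.8904)/(3.9204*s^4 - 9.3456*s^3 + 4.8964*s^2 + 0.8024*s + 0.0289)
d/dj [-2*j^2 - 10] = -4*j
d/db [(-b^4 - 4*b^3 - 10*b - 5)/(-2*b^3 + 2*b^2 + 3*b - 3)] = (2*b^6 - 4*b^5 - 17*b^4 - 52*b^3 + 26*b^2 + 20*b + 45)/(4*b^6 - 8*b^5 - 8*b^4 + 24*b^3 - 3*b^2 - 18*b + 9)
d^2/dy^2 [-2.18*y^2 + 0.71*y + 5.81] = -4.36000000000000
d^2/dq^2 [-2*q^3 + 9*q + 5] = -12*q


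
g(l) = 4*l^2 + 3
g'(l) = 8*l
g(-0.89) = 6.17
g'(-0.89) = -7.12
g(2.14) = 21.32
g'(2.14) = 17.12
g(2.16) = 21.66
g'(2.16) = 17.28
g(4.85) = 97.09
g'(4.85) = 38.80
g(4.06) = 68.93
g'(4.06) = 32.48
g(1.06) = 7.49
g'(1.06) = 8.48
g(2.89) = 36.41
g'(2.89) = 23.12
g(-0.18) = 3.13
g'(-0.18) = -1.44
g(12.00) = 579.00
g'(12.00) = 96.00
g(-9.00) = 327.00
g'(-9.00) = -72.00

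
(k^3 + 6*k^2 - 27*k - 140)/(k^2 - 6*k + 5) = (k^2 + 11*k + 28)/(k - 1)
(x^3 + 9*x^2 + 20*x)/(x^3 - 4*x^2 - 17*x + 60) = x*(x + 5)/(x^2 - 8*x + 15)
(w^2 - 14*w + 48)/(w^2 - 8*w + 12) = (w - 8)/(w - 2)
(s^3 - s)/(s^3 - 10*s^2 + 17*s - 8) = s*(s + 1)/(s^2 - 9*s + 8)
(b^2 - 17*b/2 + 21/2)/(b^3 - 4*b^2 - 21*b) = (b - 3/2)/(b*(b + 3))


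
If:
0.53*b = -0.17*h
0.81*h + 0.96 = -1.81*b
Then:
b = 1.34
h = -4.18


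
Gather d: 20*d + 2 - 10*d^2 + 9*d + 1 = -10*d^2 + 29*d + 3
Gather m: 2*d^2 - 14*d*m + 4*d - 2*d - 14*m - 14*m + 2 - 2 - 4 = 2*d^2 + 2*d + m*(-14*d - 28) - 4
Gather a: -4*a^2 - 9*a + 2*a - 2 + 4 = -4*a^2 - 7*a + 2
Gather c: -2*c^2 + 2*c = -2*c^2 + 2*c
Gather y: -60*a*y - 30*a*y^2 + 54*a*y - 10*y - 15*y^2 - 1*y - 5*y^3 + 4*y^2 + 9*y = -5*y^3 + y^2*(-30*a - 11) + y*(-6*a - 2)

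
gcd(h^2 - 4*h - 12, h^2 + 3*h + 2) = h + 2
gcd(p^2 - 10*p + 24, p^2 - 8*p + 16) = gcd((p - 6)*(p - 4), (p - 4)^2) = p - 4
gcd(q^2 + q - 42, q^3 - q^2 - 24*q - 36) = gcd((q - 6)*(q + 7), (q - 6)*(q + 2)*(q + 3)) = q - 6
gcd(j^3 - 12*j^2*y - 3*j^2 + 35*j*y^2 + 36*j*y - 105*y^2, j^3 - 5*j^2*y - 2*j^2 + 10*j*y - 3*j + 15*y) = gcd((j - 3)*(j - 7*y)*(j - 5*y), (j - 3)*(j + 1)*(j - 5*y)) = -j^2 + 5*j*y + 3*j - 15*y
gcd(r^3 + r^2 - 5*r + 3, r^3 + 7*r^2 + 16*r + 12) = r + 3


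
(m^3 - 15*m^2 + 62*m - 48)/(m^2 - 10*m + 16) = (m^2 - 7*m + 6)/(m - 2)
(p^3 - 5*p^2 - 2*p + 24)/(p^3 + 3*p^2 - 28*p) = (p^2 - p - 6)/(p*(p + 7))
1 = 1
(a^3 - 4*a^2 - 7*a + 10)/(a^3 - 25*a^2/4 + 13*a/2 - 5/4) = 4*(a + 2)/(4*a - 1)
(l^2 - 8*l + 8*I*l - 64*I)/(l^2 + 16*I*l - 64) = (l - 8)/(l + 8*I)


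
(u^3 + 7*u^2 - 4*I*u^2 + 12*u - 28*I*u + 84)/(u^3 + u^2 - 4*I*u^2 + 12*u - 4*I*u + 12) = (u + 7)/(u + 1)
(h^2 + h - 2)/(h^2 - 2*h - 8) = (h - 1)/(h - 4)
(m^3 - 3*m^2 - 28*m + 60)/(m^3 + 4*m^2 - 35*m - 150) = (m - 2)/(m + 5)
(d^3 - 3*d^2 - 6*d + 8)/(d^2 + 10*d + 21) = (d^3 - 3*d^2 - 6*d + 8)/(d^2 + 10*d + 21)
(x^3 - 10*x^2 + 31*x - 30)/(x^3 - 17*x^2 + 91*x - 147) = (x^2 - 7*x + 10)/(x^2 - 14*x + 49)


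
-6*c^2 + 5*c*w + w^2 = (-c + w)*(6*c + w)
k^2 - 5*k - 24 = (k - 8)*(k + 3)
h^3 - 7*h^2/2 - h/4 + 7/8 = (h - 7/2)*(h - 1/2)*(h + 1/2)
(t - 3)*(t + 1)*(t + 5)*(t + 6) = t^4 + 9*t^3 + 5*t^2 - 93*t - 90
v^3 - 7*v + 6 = (v - 2)*(v - 1)*(v + 3)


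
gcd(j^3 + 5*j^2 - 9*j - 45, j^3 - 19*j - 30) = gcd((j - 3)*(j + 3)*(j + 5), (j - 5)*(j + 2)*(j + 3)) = j + 3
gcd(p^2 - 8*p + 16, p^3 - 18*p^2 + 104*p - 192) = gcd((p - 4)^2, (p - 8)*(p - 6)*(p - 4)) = p - 4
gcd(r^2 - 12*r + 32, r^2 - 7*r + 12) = r - 4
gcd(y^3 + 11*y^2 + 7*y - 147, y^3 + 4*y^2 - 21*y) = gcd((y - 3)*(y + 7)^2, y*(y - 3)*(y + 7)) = y^2 + 4*y - 21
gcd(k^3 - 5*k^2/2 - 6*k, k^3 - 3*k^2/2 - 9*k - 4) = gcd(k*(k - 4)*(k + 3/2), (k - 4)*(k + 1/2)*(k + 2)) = k - 4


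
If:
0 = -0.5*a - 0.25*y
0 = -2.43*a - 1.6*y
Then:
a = 0.00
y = 0.00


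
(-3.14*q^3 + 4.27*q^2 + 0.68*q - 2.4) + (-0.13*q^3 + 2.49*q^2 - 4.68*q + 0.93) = -3.27*q^3 + 6.76*q^2 - 4.0*q - 1.47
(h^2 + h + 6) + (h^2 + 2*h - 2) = 2*h^2 + 3*h + 4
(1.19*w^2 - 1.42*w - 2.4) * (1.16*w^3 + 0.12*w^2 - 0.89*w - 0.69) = 1.3804*w^5 - 1.5044*w^4 - 4.0135*w^3 + 0.1547*w^2 + 3.1158*w + 1.656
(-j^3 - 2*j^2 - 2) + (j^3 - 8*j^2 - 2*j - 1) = -10*j^2 - 2*j - 3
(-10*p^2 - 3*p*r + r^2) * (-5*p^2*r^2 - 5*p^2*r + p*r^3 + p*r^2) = 50*p^4*r^2 + 50*p^4*r + 5*p^3*r^3 + 5*p^3*r^2 - 8*p^2*r^4 - 8*p^2*r^3 + p*r^5 + p*r^4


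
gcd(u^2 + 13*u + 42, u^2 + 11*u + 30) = u + 6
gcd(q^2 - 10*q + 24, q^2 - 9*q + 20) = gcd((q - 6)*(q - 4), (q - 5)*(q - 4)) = q - 4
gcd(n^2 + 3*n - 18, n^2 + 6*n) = n + 6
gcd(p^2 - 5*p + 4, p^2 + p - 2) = p - 1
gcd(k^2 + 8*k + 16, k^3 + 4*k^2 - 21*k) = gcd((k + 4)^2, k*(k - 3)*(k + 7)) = 1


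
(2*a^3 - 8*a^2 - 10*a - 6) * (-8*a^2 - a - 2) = -16*a^5 + 62*a^4 + 84*a^3 + 74*a^2 + 26*a + 12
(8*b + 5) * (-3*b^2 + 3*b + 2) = -24*b^3 + 9*b^2 + 31*b + 10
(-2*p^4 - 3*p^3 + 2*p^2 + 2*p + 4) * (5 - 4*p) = 8*p^5 + 2*p^4 - 23*p^3 + 2*p^2 - 6*p + 20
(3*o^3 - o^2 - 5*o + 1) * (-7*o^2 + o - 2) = -21*o^5 + 10*o^4 + 28*o^3 - 10*o^2 + 11*o - 2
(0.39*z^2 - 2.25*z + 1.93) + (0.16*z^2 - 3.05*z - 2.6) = 0.55*z^2 - 5.3*z - 0.67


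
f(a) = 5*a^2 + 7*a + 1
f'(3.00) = 37.00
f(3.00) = 67.00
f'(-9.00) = -83.00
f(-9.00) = 343.00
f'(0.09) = 7.90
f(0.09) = 1.67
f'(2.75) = 34.50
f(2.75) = 58.06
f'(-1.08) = -3.80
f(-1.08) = -0.73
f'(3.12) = 38.20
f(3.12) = 71.51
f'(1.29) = 19.90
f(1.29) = 18.35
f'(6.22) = 69.20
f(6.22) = 237.98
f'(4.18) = 48.80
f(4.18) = 117.62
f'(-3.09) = -23.90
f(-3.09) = 27.11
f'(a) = 10*a + 7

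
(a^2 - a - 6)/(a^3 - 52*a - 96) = (a - 3)/(a^2 - 2*a - 48)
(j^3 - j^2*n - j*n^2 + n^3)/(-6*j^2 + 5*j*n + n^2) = (-j^2 + n^2)/(6*j + n)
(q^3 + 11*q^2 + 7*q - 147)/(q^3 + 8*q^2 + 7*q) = (q^2 + 4*q - 21)/(q*(q + 1))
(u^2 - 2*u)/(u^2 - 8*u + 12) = u/(u - 6)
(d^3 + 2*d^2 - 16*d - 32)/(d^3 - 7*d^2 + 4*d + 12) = (d^3 + 2*d^2 - 16*d - 32)/(d^3 - 7*d^2 + 4*d + 12)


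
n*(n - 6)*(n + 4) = n^3 - 2*n^2 - 24*n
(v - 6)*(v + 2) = v^2 - 4*v - 12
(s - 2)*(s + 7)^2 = s^3 + 12*s^2 + 21*s - 98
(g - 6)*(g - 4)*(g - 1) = g^3 - 11*g^2 + 34*g - 24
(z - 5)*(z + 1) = z^2 - 4*z - 5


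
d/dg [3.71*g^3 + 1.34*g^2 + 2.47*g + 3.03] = 11.13*g^2 + 2.68*g + 2.47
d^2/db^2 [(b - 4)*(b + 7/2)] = 2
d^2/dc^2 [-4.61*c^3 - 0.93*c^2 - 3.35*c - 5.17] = -27.66*c - 1.86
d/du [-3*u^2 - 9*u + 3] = -6*u - 9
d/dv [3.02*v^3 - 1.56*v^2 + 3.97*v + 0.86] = 9.06*v^2 - 3.12*v + 3.97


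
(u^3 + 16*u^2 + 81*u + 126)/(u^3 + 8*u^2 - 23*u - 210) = (u + 3)/(u - 5)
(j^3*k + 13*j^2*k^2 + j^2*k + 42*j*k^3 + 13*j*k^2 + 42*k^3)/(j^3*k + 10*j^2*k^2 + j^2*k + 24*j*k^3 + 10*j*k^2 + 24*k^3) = (j + 7*k)/(j + 4*k)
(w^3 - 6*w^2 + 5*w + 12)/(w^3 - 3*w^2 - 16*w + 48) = (w + 1)/(w + 4)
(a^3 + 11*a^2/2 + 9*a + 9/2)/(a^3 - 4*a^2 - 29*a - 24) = (a + 3/2)/(a - 8)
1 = 1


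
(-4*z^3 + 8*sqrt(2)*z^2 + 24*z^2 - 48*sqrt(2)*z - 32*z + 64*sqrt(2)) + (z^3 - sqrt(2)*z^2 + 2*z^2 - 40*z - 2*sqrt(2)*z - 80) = -3*z^3 + 7*sqrt(2)*z^2 + 26*z^2 - 72*z - 50*sqrt(2)*z - 80 + 64*sqrt(2)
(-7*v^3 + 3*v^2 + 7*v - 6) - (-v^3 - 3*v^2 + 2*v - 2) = -6*v^3 + 6*v^2 + 5*v - 4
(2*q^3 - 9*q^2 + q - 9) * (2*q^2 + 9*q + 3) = 4*q^5 - 73*q^3 - 36*q^2 - 78*q - 27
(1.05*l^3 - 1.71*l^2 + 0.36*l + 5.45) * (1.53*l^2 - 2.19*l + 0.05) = 1.6065*l^5 - 4.9158*l^4 + 4.3482*l^3 + 7.4646*l^2 - 11.9175*l + 0.2725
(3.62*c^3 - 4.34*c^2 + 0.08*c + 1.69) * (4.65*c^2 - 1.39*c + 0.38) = 16.833*c^5 - 25.2128*c^4 + 7.7802*c^3 + 6.0981*c^2 - 2.3187*c + 0.6422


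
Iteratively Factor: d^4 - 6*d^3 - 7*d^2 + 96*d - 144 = (d - 3)*(d^3 - 3*d^2 - 16*d + 48) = (d - 3)^2*(d^2 - 16) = (d - 4)*(d - 3)^2*(d + 4)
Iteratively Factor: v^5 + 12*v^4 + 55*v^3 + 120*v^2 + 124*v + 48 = (v + 3)*(v^4 + 9*v^3 + 28*v^2 + 36*v + 16) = (v + 2)*(v + 3)*(v^3 + 7*v^2 + 14*v + 8) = (v + 2)*(v + 3)*(v + 4)*(v^2 + 3*v + 2) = (v + 2)^2*(v + 3)*(v + 4)*(v + 1)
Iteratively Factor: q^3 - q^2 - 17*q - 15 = (q + 3)*(q^2 - 4*q - 5) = (q - 5)*(q + 3)*(q + 1)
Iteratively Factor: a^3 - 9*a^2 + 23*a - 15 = (a - 5)*(a^2 - 4*a + 3) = (a - 5)*(a - 1)*(a - 3)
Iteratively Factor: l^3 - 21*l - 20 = (l + 1)*(l^2 - l - 20) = (l + 1)*(l + 4)*(l - 5)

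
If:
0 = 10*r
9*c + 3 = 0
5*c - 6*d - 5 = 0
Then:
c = -1/3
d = -10/9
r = 0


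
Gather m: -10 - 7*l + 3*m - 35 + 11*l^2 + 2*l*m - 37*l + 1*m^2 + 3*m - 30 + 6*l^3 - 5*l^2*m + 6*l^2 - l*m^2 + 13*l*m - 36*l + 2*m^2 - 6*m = 6*l^3 + 17*l^2 - 80*l + m^2*(3 - l) + m*(-5*l^2 + 15*l) - 75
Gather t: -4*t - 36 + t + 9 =-3*t - 27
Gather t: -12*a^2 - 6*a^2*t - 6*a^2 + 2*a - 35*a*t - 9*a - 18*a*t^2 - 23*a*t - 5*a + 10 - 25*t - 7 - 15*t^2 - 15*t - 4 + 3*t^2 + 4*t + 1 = -18*a^2 - 12*a + t^2*(-18*a - 12) + t*(-6*a^2 - 58*a - 36)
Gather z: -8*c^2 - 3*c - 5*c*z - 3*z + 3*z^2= -8*c^2 - 3*c + 3*z^2 + z*(-5*c - 3)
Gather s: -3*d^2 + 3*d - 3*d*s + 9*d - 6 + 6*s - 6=-3*d^2 + 12*d + s*(6 - 3*d) - 12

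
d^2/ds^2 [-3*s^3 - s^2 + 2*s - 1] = -18*s - 2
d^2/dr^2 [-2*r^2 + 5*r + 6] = -4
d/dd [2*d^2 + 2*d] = 4*d + 2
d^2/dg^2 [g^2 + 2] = 2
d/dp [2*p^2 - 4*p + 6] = 4*p - 4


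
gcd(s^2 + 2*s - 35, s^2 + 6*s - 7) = s + 7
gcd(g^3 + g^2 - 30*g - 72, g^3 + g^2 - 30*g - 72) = g^3 + g^2 - 30*g - 72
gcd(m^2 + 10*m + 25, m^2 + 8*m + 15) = m + 5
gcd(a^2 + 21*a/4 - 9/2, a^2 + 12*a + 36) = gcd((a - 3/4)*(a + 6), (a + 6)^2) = a + 6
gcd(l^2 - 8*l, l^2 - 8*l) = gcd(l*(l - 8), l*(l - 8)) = l^2 - 8*l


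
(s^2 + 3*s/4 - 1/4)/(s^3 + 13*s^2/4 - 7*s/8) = 2*(s + 1)/(s*(2*s + 7))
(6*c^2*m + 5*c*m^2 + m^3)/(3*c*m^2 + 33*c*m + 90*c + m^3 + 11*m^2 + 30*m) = m*(2*c + m)/(m^2 + 11*m + 30)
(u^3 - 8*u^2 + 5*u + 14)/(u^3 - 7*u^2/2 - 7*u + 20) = 2*(u^2 - 6*u - 7)/(2*u^2 - 3*u - 20)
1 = 1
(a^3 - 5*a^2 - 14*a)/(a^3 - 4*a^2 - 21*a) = (a + 2)/(a + 3)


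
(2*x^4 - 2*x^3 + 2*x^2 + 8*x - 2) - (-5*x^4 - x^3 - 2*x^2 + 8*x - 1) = 7*x^4 - x^3 + 4*x^2 - 1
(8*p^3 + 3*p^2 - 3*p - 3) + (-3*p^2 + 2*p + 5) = 8*p^3 - p + 2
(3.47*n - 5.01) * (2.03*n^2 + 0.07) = 7.0441*n^3 - 10.1703*n^2 + 0.2429*n - 0.3507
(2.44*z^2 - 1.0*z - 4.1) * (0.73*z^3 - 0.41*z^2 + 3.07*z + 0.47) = 1.7812*z^5 - 1.7304*z^4 + 4.9078*z^3 - 0.2422*z^2 - 13.057*z - 1.927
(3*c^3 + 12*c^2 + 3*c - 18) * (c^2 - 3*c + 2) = 3*c^5 + 3*c^4 - 27*c^3 - 3*c^2 + 60*c - 36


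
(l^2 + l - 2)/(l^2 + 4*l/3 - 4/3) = 3*(l - 1)/(3*l - 2)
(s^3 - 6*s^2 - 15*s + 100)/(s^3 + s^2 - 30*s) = (s^2 - s - 20)/(s*(s + 6))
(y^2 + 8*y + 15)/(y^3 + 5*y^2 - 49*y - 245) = (y + 3)/(y^2 - 49)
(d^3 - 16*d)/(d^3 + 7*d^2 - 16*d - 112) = d/(d + 7)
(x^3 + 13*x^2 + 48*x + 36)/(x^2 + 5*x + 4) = (x^2 + 12*x + 36)/(x + 4)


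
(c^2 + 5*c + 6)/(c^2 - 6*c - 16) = (c + 3)/(c - 8)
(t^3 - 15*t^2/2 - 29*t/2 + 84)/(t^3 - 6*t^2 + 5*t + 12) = (t^2 - 9*t/2 - 28)/(t^2 - 3*t - 4)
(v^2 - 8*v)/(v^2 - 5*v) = (v - 8)/(v - 5)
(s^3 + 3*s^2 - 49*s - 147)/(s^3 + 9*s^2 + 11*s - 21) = (s - 7)/(s - 1)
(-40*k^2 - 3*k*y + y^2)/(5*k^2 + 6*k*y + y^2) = (-8*k + y)/(k + y)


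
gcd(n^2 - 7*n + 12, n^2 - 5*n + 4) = n - 4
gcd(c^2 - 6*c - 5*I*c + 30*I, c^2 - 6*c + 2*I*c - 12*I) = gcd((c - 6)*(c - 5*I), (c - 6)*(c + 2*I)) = c - 6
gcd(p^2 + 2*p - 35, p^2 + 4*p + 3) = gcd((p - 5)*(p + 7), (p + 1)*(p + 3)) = 1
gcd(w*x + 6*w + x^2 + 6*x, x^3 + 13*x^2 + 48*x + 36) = x + 6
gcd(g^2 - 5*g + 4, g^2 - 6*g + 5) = g - 1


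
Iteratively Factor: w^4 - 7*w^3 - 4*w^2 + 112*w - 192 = (w - 4)*(w^3 - 3*w^2 - 16*w + 48) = (w - 4)^2*(w^2 + w - 12) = (w - 4)^2*(w - 3)*(w + 4)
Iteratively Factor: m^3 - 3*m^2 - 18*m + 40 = (m + 4)*(m^2 - 7*m + 10) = (m - 2)*(m + 4)*(m - 5)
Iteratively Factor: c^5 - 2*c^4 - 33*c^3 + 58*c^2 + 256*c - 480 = (c - 5)*(c^4 + 3*c^3 - 18*c^2 - 32*c + 96) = (c - 5)*(c - 2)*(c^3 + 5*c^2 - 8*c - 48) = (c - 5)*(c - 2)*(c + 4)*(c^2 + c - 12) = (c - 5)*(c - 2)*(c + 4)^2*(c - 3)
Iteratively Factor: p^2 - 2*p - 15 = (p + 3)*(p - 5)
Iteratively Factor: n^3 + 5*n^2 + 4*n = (n + 4)*(n^2 + n) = n*(n + 4)*(n + 1)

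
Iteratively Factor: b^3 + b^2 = (b)*(b^2 + b) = b^2*(b + 1)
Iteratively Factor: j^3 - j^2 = (j)*(j^2 - j) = j^2*(j - 1)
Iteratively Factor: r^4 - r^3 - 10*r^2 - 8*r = (r + 1)*(r^3 - 2*r^2 - 8*r) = (r + 1)*(r + 2)*(r^2 - 4*r) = r*(r + 1)*(r + 2)*(r - 4)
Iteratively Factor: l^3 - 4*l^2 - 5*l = (l)*(l^2 - 4*l - 5) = l*(l + 1)*(l - 5)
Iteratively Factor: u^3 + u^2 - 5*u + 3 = (u - 1)*(u^2 + 2*u - 3) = (u - 1)^2*(u + 3)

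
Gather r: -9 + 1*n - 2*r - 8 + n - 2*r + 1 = 2*n - 4*r - 16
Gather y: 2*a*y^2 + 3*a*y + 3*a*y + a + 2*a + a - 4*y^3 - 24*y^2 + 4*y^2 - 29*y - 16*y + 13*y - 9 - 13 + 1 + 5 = 4*a - 4*y^3 + y^2*(2*a - 20) + y*(6*a - 32) - 16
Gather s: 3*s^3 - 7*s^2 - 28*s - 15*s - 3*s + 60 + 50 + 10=3*s^3 - 7*s^2 - 46*s + 120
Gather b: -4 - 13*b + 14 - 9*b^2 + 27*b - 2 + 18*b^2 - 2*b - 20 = 9*b^2 + 12*b - 12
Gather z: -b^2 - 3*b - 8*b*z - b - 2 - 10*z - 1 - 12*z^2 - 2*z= -b^2 - 4*b - 12*z^2 + z*(-8*b - 12) - 3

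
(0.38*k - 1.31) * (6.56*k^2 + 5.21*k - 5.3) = 2.4928*k^3 - 6.6138*k^2 - 8.8391*k + 6.943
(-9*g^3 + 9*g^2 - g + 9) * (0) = 0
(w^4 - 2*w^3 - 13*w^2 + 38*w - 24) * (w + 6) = w^5 + 4*w^4 - 25*w^3 - 40*w^2 + 204*w - 144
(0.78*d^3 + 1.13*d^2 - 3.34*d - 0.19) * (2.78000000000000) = 2.1684*d^3 + 3.1414*d^2 - 9.2852*d - 0.5282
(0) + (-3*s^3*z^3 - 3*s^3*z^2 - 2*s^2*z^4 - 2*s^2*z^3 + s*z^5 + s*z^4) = -3*s^3*z^3 - 3*s^3*z^2 - 2*s^2*z^4 - 2*s^2*z^3 + s*z^5 + s*z^4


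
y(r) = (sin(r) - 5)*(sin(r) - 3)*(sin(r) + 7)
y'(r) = (sin(r) - 5)*(sin(r) - 3)*cos(r) + (sin(r) - 5)*(sin(r) + 7)*cos(r) + (sin(r) - 3)*(sin(r) + 7)*cos(r) = (3*sin(r)^2 - 2*sin(r) - 41)*cos(r)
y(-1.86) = 142.50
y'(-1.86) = 10.36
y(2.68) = 86.63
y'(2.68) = 36.97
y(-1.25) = 142.15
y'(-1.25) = -11.48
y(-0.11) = 109.49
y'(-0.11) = -40.50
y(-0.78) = 132.99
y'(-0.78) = -27.09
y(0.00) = 105.00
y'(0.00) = -41.00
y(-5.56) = 77.72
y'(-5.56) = -30.75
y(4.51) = 143.26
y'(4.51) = 7.27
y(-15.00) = 130.96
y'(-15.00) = 29.20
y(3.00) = 99.20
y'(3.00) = 40.81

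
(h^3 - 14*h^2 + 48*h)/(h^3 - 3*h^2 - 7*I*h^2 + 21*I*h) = (h^2 - 14*h + 48)/(h^2 - 3*h - 7*I*h + 21*I)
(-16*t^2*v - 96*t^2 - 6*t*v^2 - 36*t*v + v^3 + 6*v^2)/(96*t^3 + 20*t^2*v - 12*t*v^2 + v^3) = (-v - 6)/(6*t - v)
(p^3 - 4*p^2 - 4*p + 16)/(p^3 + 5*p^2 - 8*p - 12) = (p^2 - 2*p - 8)/(p^2 + 7*p + 6)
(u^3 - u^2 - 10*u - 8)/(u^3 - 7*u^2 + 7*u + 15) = (u^2 - 2*u - 8)/(u^2 - 8*u + 15)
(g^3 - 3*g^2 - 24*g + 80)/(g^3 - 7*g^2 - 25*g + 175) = (g^2 - 8*g + 16)/(g^2 - 12*g + 35)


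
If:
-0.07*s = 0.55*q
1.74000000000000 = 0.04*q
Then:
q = 43.50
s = -341.79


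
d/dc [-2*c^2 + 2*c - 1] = 2 - 4*c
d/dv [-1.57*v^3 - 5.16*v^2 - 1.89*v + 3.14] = -4.71*v^2 - 10.32*v - 1.89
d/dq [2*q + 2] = 2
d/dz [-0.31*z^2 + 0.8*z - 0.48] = 0.8 - 0.62*z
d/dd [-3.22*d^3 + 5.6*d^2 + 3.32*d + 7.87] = -9.66*d^2 + 11.2*d + 3.32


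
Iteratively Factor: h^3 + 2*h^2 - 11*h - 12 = (h - 3)*(h^2 + 5*h + 4) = (h - 3)*(h + 4)*(h + 1)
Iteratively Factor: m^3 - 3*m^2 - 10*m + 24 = (m - 2)*(m^2 - m - 12) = (m - 4)*(m - 2)*(m + 3)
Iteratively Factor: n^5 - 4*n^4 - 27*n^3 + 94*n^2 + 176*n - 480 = (n + 3)*(n^4 - 7*n^3 - 6*n^2 + 112*n - 160) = (n - 5)*(n + 3)*(n^3 - 2*n^2 - 16*n + 32) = (n - 5)*(n - 2)*(n + 3)*(n^2 - 16) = (n - 5)*(n - 4)*(n - 2)*(n + 3)*(n + 4)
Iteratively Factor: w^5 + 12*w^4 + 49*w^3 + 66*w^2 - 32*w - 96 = (w + 2)*(w^4 + 10*w^3 + 29*w^2 + 8*w - 48) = (w + 2)*(w + 4)*(w^3 + 6*w^2 + 5*w - 12) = (w + 2)*(w + 4)^2*(w^2 + 2*w - 3) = (w - 1)*(w + 2)*(w + 4)^2*(w + 3)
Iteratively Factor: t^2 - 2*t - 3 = (t + 1)*(t - 3)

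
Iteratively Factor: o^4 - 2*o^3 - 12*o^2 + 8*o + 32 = (o - 4)*(o^3 + 2*o^2 - 4*o - 8) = (o - 4)*(o - 2)*(o^2 + 4*o + 4) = (o - 4)*(o - 2)*(o + 2)*(o + 2)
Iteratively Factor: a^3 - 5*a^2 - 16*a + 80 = (a - 5)*(a^2 - 16) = (a - 5)*(a + 4)*(a - 4)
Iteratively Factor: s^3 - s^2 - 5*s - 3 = (s + 1)*(s^2 - 2*s - 3) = (s - 3)*(s + 1)*(s + 1)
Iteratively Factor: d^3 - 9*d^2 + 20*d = (d)*(d^2 - 9*d + 20) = d*(d - 4)*(d - 5)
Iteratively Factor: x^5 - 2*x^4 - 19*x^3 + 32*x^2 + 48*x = (x - 3)*(x^4 + x^3 - 16*x^2 - 16*x) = (x - 3)*(x + 1)*(x^3 - 16*x) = (x - 3)*(x + 1)*(x + 4)*(x^2 - 4*x) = x*(x - 3)*(x + 1)*(x + 4)*(x - 4)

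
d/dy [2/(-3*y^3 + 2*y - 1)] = 2*(9*y^2 - 2)/(3*y^3 - 2*y + 1)^2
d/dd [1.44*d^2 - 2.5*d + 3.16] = 2.88*d - 2.5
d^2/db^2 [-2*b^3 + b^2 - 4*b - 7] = 2 - 12*b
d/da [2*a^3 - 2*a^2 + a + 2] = 6*a^2 - 4*a + 1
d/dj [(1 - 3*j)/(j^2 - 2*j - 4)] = (3*j^2 - 2*j + 14)/(j^4 - 4*j^3 - 4*j^2 + 16*j + 16)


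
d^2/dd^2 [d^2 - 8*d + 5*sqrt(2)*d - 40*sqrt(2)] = 2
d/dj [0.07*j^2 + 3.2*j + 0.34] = 0.14*j + 3.2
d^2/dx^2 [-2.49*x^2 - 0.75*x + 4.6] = -4.98000000000000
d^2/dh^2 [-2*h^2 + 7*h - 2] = -4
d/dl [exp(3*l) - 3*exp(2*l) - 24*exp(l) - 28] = 3*(exp(2*l) - 2*exp(l) - 8)*exp(l)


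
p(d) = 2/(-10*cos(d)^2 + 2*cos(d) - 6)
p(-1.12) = -0.28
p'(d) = 2*(-20*sin(d)*cos(d) + 2*sin(d))/(-10*cos(d)^2 + 2*cos(d) - 6)^2 = (1 - 10*cos(d))*sin(d)/(5*sin(d)^2 + cos(d) - 8)^2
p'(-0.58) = 0.13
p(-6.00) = -0.15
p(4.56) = -0.31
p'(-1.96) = -0.26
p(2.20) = -0.19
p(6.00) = -0.15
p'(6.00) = 0.05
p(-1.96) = -0.24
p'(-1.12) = 0.24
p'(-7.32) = 0.25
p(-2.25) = -0.18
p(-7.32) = -0.26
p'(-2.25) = -0.18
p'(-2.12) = -0.22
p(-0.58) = -0.18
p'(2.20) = 0.20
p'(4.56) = -0.23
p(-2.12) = -0.20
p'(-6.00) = -0.05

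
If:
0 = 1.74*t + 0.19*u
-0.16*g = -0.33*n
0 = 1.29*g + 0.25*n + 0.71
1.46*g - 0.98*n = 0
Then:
No Solution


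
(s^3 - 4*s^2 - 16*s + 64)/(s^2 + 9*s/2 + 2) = 2*(s^2 - 8*s + 16)/(2*s + 1)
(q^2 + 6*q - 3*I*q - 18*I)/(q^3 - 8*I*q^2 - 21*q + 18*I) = (q + 6)/(q^2 - 5*I*q - 6)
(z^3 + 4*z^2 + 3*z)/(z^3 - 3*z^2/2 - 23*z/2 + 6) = 2*z*(z + 1)/(2*z^2 - 9*z + 4)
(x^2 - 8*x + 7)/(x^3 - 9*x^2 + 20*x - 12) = (x - 7)/(x^2 - 8*x + 12)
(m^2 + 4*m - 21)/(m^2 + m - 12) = (m + 7)/(m + 4)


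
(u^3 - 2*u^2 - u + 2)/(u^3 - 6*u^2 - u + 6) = (u - 2)/(u - 6)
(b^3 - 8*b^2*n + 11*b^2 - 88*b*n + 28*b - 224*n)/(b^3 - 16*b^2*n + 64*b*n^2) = (b^2 + 11*b + 28)/(b*(b - 8*n))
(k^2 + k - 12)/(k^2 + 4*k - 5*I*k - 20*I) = (k - 3)/(k - 5*I)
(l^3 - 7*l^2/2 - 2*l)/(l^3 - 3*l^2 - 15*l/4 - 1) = 2*l/(2*l + 1)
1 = 1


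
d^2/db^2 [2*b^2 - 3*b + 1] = 4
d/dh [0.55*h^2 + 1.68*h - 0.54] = 1.1*h + 1.68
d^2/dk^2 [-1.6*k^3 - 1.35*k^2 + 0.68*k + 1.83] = -9.6*k - 2.7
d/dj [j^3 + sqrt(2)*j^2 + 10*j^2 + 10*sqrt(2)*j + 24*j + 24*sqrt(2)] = 3*j^2 + 2*sqrt(2)*j + 20*j + 10*sqrt(2) + 24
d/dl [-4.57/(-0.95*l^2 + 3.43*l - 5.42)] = (15.6751 - 8.683*l)/(0.95*l^2 - 3.43*l + 5.42)^2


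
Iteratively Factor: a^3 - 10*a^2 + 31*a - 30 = (a - 5)*(a^2 - 5*a + 6) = (a - 5)*(a - 3)*(a - 2)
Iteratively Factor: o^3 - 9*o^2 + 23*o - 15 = (o - 3)*(o^2 - 6*o + 5) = (o - 5)*(o - 3)*(o - 1)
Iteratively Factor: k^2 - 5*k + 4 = (k - 1)*(k - 4)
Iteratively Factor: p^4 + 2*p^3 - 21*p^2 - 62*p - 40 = (p + 1)*(p^3 + p^2 - 22*p - 40) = (p + 1)*(p + 2)*(p^2 - p - 20) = (p - 5)*(p + 1)*(p + 2)*(p + 4)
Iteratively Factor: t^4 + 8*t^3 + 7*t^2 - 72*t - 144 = (t + 3)*(t^3 + 5*t^2 - 8*t - 48) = (t + 3)*(t + 4)*(t^2 + t - 12) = (t + 3)*(t + 4)^2*(t - 3)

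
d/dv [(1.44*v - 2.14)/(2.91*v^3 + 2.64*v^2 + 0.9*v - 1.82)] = (-8.3808*v^3 + 14.8806*v^2 + 11.2992*v - 0.6948)/(8.4681*v^6 + 15.3648*v^5 + 12.2076*v^4 - 5.8404*v^3 - 8.7996*v^2 - 3.276*v + 3.3124)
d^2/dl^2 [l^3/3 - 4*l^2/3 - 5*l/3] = 2*l - 8/3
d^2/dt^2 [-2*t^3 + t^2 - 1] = 2 - 12*t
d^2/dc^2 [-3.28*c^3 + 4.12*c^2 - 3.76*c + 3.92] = 8.24 - 19.68*c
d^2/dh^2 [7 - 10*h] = 0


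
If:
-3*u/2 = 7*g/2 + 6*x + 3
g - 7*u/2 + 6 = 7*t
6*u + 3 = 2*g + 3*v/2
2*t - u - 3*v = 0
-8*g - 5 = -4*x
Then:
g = -246/391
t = 795/782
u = -195/391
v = 330/391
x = -13/1564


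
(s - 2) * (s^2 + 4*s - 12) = s^3 + 2*s^2 - 20*s + 24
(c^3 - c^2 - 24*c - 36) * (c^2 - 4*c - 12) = c^5 - 5*c^4 - 32*c^3 + 72*c^2 + 432*c + 432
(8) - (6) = 2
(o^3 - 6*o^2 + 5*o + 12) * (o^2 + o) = o^5 - 5*o^4 - o^3 + 17*o^2 + 12*o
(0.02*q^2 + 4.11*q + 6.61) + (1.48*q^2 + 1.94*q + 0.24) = 1.5*q^2 + 6.05*q + 6.85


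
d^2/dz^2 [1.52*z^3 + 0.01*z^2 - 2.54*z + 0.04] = 9.12*z + 0.02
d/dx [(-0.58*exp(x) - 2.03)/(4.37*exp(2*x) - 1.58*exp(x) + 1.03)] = (2.5346*exp(2*x) + 17.7422*exp(x) - 3.8048)*exp(x)/(19.0969*exp(4*x) - 13.8092*exp(3*x) + 11.4986*exp(2*x) - 3.2548*exp(x) + 1.0609)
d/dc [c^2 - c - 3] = 2*c - 1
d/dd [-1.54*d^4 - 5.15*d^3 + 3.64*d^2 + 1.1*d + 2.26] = -6.16*d^3 - 15.45*d^2 + 7.28*d + 1.1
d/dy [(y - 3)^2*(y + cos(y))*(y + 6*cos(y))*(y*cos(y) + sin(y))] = (y - 3)*((3 - y)*(y + cos(y))*(y + 6*cos(y))*(y*sin(y) - 2*cos(y)) + (3 - y)*(y + cos(y))*(y*cos(y) + sin(y))*(6*sin(y) - 1) + (3 - y)*(y + 6*cos(y))*(y*cos(y) + sin(y))*(sin(y) - 1) + 2*(y + cos(y))*(y + 6*cos(y))*(y*cos(y) + sin(y)))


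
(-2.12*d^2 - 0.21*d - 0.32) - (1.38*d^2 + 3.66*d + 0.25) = -3.5*d^2 - 3.87*d - 0.57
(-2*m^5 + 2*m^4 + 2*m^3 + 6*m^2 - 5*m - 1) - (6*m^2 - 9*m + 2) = -2*m^5 + 2*m^4 + 2*m^3 + 4*m - 3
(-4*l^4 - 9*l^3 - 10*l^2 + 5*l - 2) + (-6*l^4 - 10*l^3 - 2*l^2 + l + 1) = -10*l^4 - 19*l^3 - 12*l^2 + 6*l - 1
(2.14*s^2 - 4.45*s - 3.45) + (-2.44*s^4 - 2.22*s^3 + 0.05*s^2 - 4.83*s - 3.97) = -2.44*s^4 - 2.22*s^3 + 2.19*s^2 - 9.28*s - 7.42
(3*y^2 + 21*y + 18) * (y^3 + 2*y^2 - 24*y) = 3*y^5 + 27*y^4 - 12*y^3 - 468*y^2 - 432*y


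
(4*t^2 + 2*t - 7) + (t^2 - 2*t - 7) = 5*t^2 - 14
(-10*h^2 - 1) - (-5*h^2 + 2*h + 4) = -5*h^2 - 2*h - 5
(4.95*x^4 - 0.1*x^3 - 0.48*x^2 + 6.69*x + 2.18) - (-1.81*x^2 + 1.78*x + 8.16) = 4.95*x^4 - 0.1*x^3 + 1.33*x^2 + 4.91*x - 5.98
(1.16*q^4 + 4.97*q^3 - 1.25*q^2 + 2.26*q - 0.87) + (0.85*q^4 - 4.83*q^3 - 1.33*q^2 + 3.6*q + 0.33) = 2.01*q^4 + 0.14*q^3 - 2.58*q^2 + 5.86*q - 0.54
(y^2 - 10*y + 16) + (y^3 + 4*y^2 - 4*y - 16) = y^3 + 5*y^2 - 14*y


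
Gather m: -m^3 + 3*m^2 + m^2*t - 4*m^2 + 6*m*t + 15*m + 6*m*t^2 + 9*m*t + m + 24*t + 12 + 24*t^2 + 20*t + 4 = -m^3 + m^2*(t - 1) + m*(6*t^2 + 15*t + 16) + 24*t^2 + 44*t + 16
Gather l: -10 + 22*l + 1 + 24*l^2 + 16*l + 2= 24*l^2 + 38*l - 7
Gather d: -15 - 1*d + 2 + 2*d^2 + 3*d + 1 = 2*d^2 + 2*d - 12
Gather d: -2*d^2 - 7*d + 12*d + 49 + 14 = -2*d^2 + 5*d + 63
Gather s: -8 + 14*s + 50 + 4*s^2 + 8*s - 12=4*s^2 + 22*s + 30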